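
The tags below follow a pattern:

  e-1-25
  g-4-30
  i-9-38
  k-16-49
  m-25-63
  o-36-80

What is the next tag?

q-49-100

Letter: letters move forward 2 places in the alphabet, so e, g, i, k, m, o → q.
Second component: perfect squares: 1², 2², 3², …, so 1, 4, 9, 16, 25, 36 → 49.
For the third component, differences are 5, 8, 11, … (increasing by 3 each time): 25, 30, 38, 49, 63, 80 → 100.
Combining the parts gives q-49-100.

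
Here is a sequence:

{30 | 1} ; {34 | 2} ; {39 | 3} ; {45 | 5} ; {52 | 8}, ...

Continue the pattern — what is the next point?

{60 | 13}

First slot: differences are 4, 5, 6, … (increasing by 1 each time); 30, 34, 39, 45, 52 → 60.
Second slot — each term is the sum of the two before it: 1, 2, 3, 5, 8 → 13.
Putting it together: {60 | 13}.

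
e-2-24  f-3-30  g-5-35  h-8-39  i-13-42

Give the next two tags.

j-21-44, k-34-45

Letter: e, f, g, h, i → j → k (letters move forward 1 place in the alphabet).
Second component: 2, 3, 5, 8, 13 → 21 → 34 (each term is the sum of the two before it).
Third component: differences are 6, 5, 4, … (decreasing by 1 each time); 24, 30, 35, 39, 42 → 44 → 45.
Putting the parts together: j-21-44 and then k-34-45.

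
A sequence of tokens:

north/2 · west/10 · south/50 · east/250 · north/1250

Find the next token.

Direction — repeats north → west → south → east: north, west, south, east, north → west.
Second component: ×5 each step; 2, 10, 50, 250, 1250 → 6250.
Putting it together: west/6250.

west/6250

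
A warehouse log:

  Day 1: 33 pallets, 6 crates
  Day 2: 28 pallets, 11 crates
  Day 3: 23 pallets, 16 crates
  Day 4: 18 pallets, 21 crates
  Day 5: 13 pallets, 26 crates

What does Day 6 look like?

8 pallets, 31 crates

Pallets — −5 each step: 33, 28, 23, 18, 13 → 8.
For the crates, together with the pallets always sums to 39: 6, 11, 16, 21, 26 → 31.
Putting it together: 8 pallets, 31 crates.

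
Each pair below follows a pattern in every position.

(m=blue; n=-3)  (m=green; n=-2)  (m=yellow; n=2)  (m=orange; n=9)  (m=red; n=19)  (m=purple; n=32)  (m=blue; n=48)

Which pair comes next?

M — repeats blue → green → yellow → orange → red → purple: blue, green, yellow, orange, red, purple, blue → green.
N: -3, -2, 2, 9, 19, 32, 48 → 67 (differences are 1, 4, 7, … (increasing by 3 each time)).
So the next pair is (m=green; n=67).

(m=green; n=67)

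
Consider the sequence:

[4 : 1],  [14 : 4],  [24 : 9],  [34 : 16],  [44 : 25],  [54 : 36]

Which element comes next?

[64 : 49]

For the first entry, +10 each step: 4, 14, 24, 34, 44, 54 → 64.
Second entry: perfect squares: 1², 2², 3², …; 1, 4, 9, 16, 25, 36 → 49.
So the next element is [64 : 49].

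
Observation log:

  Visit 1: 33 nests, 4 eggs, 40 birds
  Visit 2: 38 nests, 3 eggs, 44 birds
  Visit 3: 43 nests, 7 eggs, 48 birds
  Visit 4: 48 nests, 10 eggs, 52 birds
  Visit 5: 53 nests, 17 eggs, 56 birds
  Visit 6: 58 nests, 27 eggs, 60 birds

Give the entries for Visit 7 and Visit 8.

63 nests, 44 eggs, 64 birds; 68 nests, 71 eggs, 68 birds

Nests: +5 each step; 33, 38, 43, 48, 53, 58 → 63 → 68.
Eggs: each term is the sum of the two before it, so 4, 3, 7, 10, 17, 27 → 44 → 71.
Birds: +4 each step, so 40, 44, 48, 52, 56, 60 → 64 → 68.
Putting the parts together: 63 nests, 44 eggs, 64 birds and then 68 nests, 71 eggs, 68 birds.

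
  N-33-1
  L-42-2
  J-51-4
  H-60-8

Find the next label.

Letter — letters move back 2 places in the alphabet: N, L, J, H → F.
For the second component, +9 each step: 33, 42, 51, 60 → 69.
Third component goes 1, 2, 4, 8 → 16 (×2 each step).
Combining the parts gives F-69-16.

F-69-16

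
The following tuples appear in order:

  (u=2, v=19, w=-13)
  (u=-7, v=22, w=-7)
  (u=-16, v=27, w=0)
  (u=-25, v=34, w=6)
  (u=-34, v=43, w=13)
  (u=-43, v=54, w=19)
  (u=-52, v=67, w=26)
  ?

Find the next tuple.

For the u, −9 each step: 2, -7, -16, -25, -34, -43, -52 → -61.
V: differences are 3, 5, 7, … (increasing by 2 each time), so 19, 22, 27, 34, 43, 54, 67 → 82.
W: -13, -7, 0, 6, 13, 19, 26 → 32 (alternating steps +6, +7, +6, +7, …).
Putting it together: (u=-61, v=82, w=32).

(u=-61, v=82, w=32)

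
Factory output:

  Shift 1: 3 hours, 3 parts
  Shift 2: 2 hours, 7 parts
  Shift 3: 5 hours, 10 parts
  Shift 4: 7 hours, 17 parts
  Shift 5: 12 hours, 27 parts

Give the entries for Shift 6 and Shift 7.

Hours goes 3, 2, 5, 7, 12 → 19 → 31 (each term is the sum of the two before it).
Parts: 3, 7, 10, 17, 27 → 44 → 71 (each term is the sum of the two before it).
Putting the parts together: 19 hours, 44 parts and then 31 hours, 71 parts.

19 hours, 44 parts; 31 hours, 71 parts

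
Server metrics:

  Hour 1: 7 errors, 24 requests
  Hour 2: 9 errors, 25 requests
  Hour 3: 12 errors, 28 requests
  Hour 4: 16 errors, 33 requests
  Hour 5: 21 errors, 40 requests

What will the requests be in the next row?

Requests: 24, 25, 28, 33, 40 → 49 (differences are 1, 3, 5, … (increasing by 2 each time)).

49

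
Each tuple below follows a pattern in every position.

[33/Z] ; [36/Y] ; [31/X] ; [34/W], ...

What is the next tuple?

[29/V]

First value goes 33, 36, 31, 34 → 29 (alternating steps +3, −5, +3, −5, …).
Letter goes Z, Y, X, W → V (letters move back 1 place in the alphabet).
So the next tuple is [29/V].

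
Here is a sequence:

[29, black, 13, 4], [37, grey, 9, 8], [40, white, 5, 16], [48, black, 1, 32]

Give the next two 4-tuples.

First slot goes 29, 37, 40, 48 → 51 → 59 (alternating steps +8, +3, +8, +3, …).
Shade goes black, grey, white, black → grey → white (repeats black → grey → white).
Third slot — −4 each step: 13, 9, 5, 1 → -3 → -7.
Fourth slot: ×2 each step; 4, 8, 16, 32 → 64 → 128.
So the next two 4-tuples are [51, grey, -3, 64] and [59, white, -7, 128].

[51, grey, -3, 64], [59, white, -7, 128]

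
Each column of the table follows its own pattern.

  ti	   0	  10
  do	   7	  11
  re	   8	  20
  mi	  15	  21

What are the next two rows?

fa  16  30; sol  23  31

Note: ti, do, re, mi → fa → sol (runs through the solfège scale do→ti).
Second component: alternating steps +7, +1, +7, +1, …, so 0, 7, 8, 15 → 16 → 23.
Third component goes 10, 11, 20, 21 → 30 → 31 (alternating steps +1, +9, +1, +9, …).
So the next two rows are fa  16  30 and sol  23  31.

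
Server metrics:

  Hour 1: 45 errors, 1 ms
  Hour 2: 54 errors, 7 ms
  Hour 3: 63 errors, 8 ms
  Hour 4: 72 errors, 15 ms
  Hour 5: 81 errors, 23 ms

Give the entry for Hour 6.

90 errors, 38 ms

For the errors, +9 each step: 45, 54, 63, 72, 81 → 90.
Ms: each term is the sum of the two before it; 1, 7, 8, 15, 23 → 38.
Putting it together: 90 errors, 38 ms.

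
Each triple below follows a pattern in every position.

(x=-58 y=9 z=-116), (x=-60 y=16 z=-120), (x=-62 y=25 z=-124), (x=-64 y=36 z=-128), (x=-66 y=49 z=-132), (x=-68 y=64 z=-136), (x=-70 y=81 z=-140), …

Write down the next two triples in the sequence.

X goes -58, -60, -62, -64, -66, -68, -70 → -72 → -74 (−2 each step).
For the y, perfect squares: 3², 4², 5², …: 9, 16, 25, 36, 49, 64, 81 → 100 → 121.
Z: always 2 × the x; -116, -120, -124, -128, -132, -136, -140 → -144 → -148.
So the next two triples are (x=-72 y=100 z=-144) and (x=-74 y=121 z=-148).

(x=-72 y=100 z=-144), (x=-74 y=121 z=-148)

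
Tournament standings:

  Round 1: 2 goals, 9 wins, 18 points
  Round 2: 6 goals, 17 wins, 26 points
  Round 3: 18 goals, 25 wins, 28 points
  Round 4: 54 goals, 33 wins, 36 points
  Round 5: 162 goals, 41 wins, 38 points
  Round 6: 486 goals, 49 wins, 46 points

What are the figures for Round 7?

1458 goals, 57 wins, 48 points

Goals — ×3 each step: 2, 6, 18, 54, 162, 486 → 1458.
Wins: +8 each step, so 9, 17, 25, 33, 41, 49 → 57.
Points goes 18, 26, 28, 36, 38, 46 → 48 (alternating steps +8, +2, +8, +2, …).
Putting it together: 1458 goals, 57 wins, 48 points.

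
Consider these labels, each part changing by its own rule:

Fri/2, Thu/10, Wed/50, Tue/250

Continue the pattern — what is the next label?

Mon/1250

Day: runs backward through the weekdays Mon→Sun; Fri, Thu, Wed, Tue → Mon.
Second component: 2, 10, 50, 250 → 1250 (×5 each step).
Combining the parts gives Mon/1250.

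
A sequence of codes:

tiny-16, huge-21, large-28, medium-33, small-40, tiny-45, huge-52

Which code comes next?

large-57

Size: tiny, huge, large, medium, small, tiny, huge → large (repeats tiny → huge → large → medium → small).
Second component: alternating steps +5, +7, +5, +7, …, so 16, 21, 28, 33, 40, 45, 52 → 57.
Combining the parts gives large-57.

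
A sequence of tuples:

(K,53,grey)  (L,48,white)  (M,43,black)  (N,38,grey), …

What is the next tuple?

(O,33,white)

Letter — letters move forward 1 place in the alphabet: K, L, M, N → O.
Second component goes 53, 48, 43, 38 → 33 (−5 each step).
Shade: repeats grey → white → black, so grey, white, black, grey → white.
Combining the parts gives (O,33,white).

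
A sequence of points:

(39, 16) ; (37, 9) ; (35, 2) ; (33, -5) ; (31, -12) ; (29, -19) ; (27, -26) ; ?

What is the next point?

First entry: −2 each step; 39, 37, 35, 33, 31, 29, 27 → 25.
Second entry: −7 each step; 16, 9, 2, -5, -12, -19, -26 → -33.
Combining the parts gives (25, -33).

(25, -33)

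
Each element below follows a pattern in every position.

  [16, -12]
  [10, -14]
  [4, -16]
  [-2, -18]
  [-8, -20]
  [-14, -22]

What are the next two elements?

First part: 16, 10, 4, -2, -8, -14 → -20 → -26 (−6 each step).
Second part goes -12, -14, -16, -18, -20, -22 → -24 → -26 (−2 each step).
Putting the parts together: [-20, -24] and then [-26, -26].

[-20, -24], [-26, -26]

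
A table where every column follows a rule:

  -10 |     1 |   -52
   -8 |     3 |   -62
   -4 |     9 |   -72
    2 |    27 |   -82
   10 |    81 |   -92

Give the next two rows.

First component: differences are 2, 4, 6, … (increasing by 2 each time); -10, -8, -4, 2, 10 → 20 → 32.
Second component goes 1, 3, 9, 27, 81 → 243 → 729 (×3 each step).
Third component goes -52, -62, -72, -82, -92 → -102 → -112 (−10 each step).
Putting the parts together: 20  243  -102 and then 32  729  -112.

20  243  -102; 32  729  -112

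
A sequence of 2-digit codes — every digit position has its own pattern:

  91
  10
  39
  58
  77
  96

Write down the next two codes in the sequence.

15 then 34

For the first digit, +2 each step, mod 10: 9, 1, 3, 5, 7, 9 → 1 → 3.
Second digit goes 1, 0, 9, 8, 7, 6 → 5 → 4 (−1 each step, mod 10).
So the next two codes are 15 and 34.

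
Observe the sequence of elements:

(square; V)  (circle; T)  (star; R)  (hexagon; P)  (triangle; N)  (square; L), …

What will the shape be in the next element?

circle

For the shape, repeats square → circle → star → hexagon → triangle: square, circle, star, hexagon, triangle, square → circle.
For the letter, letters move back 2 places in the alphabet: V, T, R, P, N, L → J.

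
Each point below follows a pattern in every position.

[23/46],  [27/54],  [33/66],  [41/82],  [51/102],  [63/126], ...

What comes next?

[77/154]

First value: differences are 4, 6, 8, … (increasing by 2 each time), so 23, 27, 33, 41, 51, 63 → 77.
Second value — always 2 × the first value: 46, 54, 66, 82, 102, 126 → 154.
Putting it together: [77/154].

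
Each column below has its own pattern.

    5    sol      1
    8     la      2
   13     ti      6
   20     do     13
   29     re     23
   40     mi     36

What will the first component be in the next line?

53

First component: 5, 8, 13, 20, 29, 40 → 53 (differences are 3, 5, 7, … (increasing by 2 each time)).
Note: sol, la, ti, do, re, mi → fa (runs through the solfège scale do→ti).
For the third component, differences are 1, 4, 7, … (increasing by 3 each time): 1, 2, 6, 13, 23, 36 → 52.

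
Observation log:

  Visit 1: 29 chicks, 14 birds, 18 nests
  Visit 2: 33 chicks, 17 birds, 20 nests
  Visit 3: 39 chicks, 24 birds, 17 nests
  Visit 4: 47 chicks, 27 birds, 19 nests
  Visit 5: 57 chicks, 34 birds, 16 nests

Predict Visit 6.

Chicks: differences are 4, 6, 8, … (increasing by 2 each time); 29, 33, 39, 47, 57 → 69.
Birds — alternating steps +3, +7, +3, +7, …: 14, 17, 24, 27, 34 → 37.
Nests goes 18, 20, 17, 19, 16 → 18 (alternating steps +2, −3, +2, −3, …).
Putting it together: 69 chicks, 37 birds, 18 nests.

69 chicks, 37 birds, 18 nests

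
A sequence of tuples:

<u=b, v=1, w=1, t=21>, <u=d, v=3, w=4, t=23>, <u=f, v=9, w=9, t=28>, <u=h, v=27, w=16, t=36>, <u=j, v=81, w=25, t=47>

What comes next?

U: letters move forward 2 places in the alphabet, so b, d, f, h, j → l.
V goes 1, 3, 9, 27, 81 → 243 (×3 each step).
W: 1, 4, 9, 16, 25 → 36 (perfect squares: 1², 2², 3², …).
T goes 21, 23, 28, 36, 47 → 61 (differences are 2, 5, 8, … (increasing by 3 each time)).
So the next tuple is <u=l, v=243, w=36, t=61>.

<u=l, v=243, w=36, t=61>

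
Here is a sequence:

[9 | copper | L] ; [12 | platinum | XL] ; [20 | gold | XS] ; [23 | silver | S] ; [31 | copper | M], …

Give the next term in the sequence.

[34 | platinum | L]

For the first coordinate, alternating steps +3, +8, +3, +8, …: 9, 12, 20, 23, 31 → 34.
Metal: repeats copper → platinum → gold → silver; copper, platinum, gold, silver, copper → platinum.
Size: L, XL, XS, S, M → L (runs through clothing sizes XS→XL).
Putting it together: [34 | platinum | L].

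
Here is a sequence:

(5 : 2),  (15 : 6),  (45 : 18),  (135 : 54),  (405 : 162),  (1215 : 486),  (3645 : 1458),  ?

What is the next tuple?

First coordinate goes 5, 15, 45, 135, 405, 1215, 3645 → 10935 (×3 each step).
Second coordinate: ×3 each step, so 2, 6, 18, 54, 162, 486, 1458 → 4374.
Putting it together: (10935 : 4374).

(10935 : 4374)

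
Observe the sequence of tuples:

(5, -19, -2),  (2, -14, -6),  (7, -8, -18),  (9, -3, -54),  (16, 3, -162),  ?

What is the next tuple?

(25, 8, -486)

First part: each term is the sum of the two before it, so 5, 2, 7, 9, 16 → 25.
For the second part, alternating steps +5, +6, +5, +6, …: -19, -14, -8, -3, 3 → 8.
Third part: ×3 each step, so -2, -6, -18, -54, -162 → -486.
So the next tuple is (25, 8, -486).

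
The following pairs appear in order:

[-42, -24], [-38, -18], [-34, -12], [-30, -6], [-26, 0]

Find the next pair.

First component: +4 each step, so -42, -38, -34, -30, -26 → -22.
Second component — +6 each step: -24, -18, -12, -6, 0 → 6.
So the next pair is [-22, 6].

[-22, 6]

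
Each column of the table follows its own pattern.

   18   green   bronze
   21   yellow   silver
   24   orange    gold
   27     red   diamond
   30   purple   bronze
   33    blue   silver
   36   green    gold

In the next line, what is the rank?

diamond

For the rank, repeats bronze → silver → gold → diamond: bronze, silver, gold, diamond, bronze, silver, gold → diamond.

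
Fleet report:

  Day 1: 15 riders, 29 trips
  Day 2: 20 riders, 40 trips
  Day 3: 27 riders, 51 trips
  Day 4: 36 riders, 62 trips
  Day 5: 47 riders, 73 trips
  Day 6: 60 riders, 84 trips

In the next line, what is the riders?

75

Riders — differences are 5, 7, 9, … (increasing by 2 each time): 15, 20, 27, 36, 47, 60 → 75.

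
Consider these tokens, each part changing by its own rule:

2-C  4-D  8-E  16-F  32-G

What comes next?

64-H

First component: 2, 4, 8, 16, 32 → 64 (×2 each step).
Letter — letters move forward 1 place in the alphabet: C, D, E, F, G → H.
Putting it together: 64-H.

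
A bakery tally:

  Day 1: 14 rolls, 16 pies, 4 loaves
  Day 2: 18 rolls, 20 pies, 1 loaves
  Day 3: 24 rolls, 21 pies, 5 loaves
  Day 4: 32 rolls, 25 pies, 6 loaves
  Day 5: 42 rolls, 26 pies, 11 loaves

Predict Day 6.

54 rolls, 30 pies, 17 loaves

Rolls goes 14, 18, 24, 32, 42 → 54 (differences are 4, 6, 8, … (increasing by 2 each time)).
Pies: 16, 20, 21, 25, 26 → 30 (alternating steps +4, +1, +4, +1, …).
Loaves: 4, 1, 5, 6, 11 → 17 (each term is the sum of the two before it).
Combining the parts gives 54 rolls, 30 pies, 17 loaves.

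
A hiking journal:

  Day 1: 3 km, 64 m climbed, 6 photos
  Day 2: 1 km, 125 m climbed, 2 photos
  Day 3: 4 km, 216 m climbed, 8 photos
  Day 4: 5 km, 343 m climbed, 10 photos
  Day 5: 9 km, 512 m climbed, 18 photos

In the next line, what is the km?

Km: 3, 1, 4, 5, 9 → 14 (each term is the sum of the two before it).

14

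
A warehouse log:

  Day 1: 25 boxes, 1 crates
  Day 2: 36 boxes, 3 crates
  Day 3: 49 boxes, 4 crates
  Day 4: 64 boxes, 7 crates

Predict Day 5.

Boxes goes 25, 36, 49, 64 → 81 (perfect squares: 5², 6², 7², …).
Crates: 1, 3, 4, 7 → 11 (each term is the sum of the two before it).
So the next record is 81 boxes, 11 crates.

81 boxes, 11 crates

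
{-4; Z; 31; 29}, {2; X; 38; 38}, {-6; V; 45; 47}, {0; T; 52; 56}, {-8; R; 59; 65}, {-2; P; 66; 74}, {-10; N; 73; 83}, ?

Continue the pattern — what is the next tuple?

First entry — alternating steps +6, −8, +6, −8, …: -4, 2, -6, 0, -8, -2, -10 → -4.
For the letter, letters move back 2 places in the alphabet: Z, X, V, T, R, P, N → L.
Third entry goes 31, 38, 45, 52, 59, 66, 73 → 80 (+7 each step).
Fourth entry goes 29, 38, 47, 56, 65, 74, 83 → 92 (+9 each step).
Combining the parts gives {-4; L; 80; 92}.

{-4; L; 80; 92}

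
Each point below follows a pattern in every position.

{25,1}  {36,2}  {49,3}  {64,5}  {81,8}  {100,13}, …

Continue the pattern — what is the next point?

First component — perfect squares: 5², 6², 7², …: 25, 36, 49, 64, 81, 100 → 121.
Second component: each term is the sum of the two before it; 1, 2, 3, 5, 8, 13 → 21.
Combining the parts gives {121,21}.

{121,21}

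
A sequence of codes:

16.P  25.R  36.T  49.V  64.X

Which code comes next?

81.Z

First component: perfect squares: 4², 5², 6², …, so 16, 25, 36, 49, 64 → 81.
Letter — letters move forward 2 places in the alphabet: P, R, T, V, X → Z.
Putting it together: 81.Z.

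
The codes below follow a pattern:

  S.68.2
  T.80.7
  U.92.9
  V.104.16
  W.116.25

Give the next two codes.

X.128.41 then Y.140.66

Letter: S, T, U, V, W → X → Y (letters move forward 1 place in the alphabet).
Second component: +12 each step; 68, 80, 92, 104, 116 → 128 → 140.
Third component goes 2, 7, 9, 16, 25 → 41 → 66 (each term is the sum of the two before it).
So the next two codes are X.128.41 and Y.140.66.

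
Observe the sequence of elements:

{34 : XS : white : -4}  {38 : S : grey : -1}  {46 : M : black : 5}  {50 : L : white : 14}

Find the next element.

First entry: alternating steps +4, +8, +4, +8, …, so 34, 38, 46, 50 → 58.
Size — runs through clothing sizes XS→XL: XS, S, M, L → XL.
Shade goes white, grey, black, white → grey (repeats white → grey → black).
For the fourth entry, differences are 3, 6, 9, … (increasing by 3 each time): -4, -1, 5, 14 → 26.
So the next element is {58 : XL : grey : 26}.

{58 : XL : grey : 26}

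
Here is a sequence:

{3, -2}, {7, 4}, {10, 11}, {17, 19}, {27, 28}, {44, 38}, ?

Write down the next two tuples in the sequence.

First entry — each term is the sum of the two before it: 3, 7, 10, 17, 27, 44 → 71 → 115.
Second entry: -2, 4, 11, 19, 28, 38 → 49 → 61 (differences are 6, 7, 8, … (increasing by 1 each time)).
Putting the parts together: {71, 49} and then {115, 61}.

{71, 49}, {115, 61}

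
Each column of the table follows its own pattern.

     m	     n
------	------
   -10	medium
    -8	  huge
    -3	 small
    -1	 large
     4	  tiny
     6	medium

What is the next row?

11  huge

Column m: alternating steps +2, +5, +2, +5, …; -10, -8, -3, -1, 4, 6 → 11.
Column n: medium, huge, small, large, tiny, medium → huge (repeats medium → huge → small → large → tiny).
Putting it together: 11  huge.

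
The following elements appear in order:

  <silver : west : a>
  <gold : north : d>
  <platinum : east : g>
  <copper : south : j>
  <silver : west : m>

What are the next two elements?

<gold : north : p>, <platinum : east : s>

Metal: silver, gold, platinum, copper, silver → gold → platinum (repeats silver → gold → platinum → copper).
For the direction, repeats west → north → east → south: west, north, east, south, west → north → east.
Letter: letters move forward 3 places in the alphabet, so a, d, g, j, m → p → s.
So the next two elements are <gold : north : p> and <platinum : east : s>.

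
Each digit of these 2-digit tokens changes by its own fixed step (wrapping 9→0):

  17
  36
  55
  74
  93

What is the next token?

12

First digit — +2 each step, mod 10: 1, 3, 5, 7, 9 → 1.
Second digit: −1 each step, mod 10, so 7, 6, 5, 4, 3 → 2.
So the next token is 12.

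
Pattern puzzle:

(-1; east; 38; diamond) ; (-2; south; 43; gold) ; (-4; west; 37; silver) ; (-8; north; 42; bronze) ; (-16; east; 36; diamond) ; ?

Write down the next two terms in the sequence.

(-32; south; 41; gold), (-64; west; 35; silver)

For the first coordinate, ×2 each step: -1, -2, -4, -8, -16 → -32 → -64.
Direction goes east, south, west, north, east → south → west (repeats east → south → west → north).
Third coordinate: 38, 43, 37, 42, 36 → 41 → 35 (alternating steps +5, −6, +5, −6, …).
For the rank, repeats diamond → gold → silver → bronze: diamond, gold, silver, bronze, diamond → gold → silver.
Putting the parts together: (-32; south; 41; gold) and then (-64; west; 35; silver).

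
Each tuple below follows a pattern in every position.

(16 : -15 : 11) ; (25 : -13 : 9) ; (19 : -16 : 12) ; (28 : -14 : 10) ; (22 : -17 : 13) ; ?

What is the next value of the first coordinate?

31

First coordinate: alternating steps +9, −6, +9, −6, …; 16, 25, 19, 28, 22 → 31.
Second coordinate: alternating steps +2, −3, +2, −3, …, so -15, -13, -16, -14, -17 → -15.
Third coordinate goes 11, 9, 12, 10, 13 → 11 (together with the second coordinate always sums to -4).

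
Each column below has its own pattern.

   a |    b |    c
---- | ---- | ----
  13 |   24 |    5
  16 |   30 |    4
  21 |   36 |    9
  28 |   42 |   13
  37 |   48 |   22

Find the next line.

Column a: differences are 3, 5, 7, … (increasing by 2 each time), so 13, 16, 21, 28, 37 → 48.
Column b — +6 each step: 24, 30, 36, 42, 48 → 54.
Column c: each term is the sum of the two before it; 5, 4, 9, 13, 22 → 35.
Combining the parts gives 48  54  35.

48  54  35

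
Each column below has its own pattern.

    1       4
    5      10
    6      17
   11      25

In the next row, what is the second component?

Second component: differences are 6, 7, 8, … (increasing by 1 each time); 4, 10, 17, 25 → 34.

34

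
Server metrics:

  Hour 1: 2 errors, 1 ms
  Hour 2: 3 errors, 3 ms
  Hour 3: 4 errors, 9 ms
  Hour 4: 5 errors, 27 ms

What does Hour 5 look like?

6 errors, 81 ms

For the errors, +1 each step: 2, 3, 4, 5 → 6.
Ms goes 1, 3, 9, 27 → 81 (×3 each step).
Combining the parts gives 6 errors, 81 ms.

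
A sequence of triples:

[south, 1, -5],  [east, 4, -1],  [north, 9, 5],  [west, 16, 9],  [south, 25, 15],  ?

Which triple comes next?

Direction — repeats south → east → north → west: south, east, north, west, south → east.
For the second component, perfect squares: 1², 2², 3², …: 1, 4, 9, 16, 25 → 36.
Third component: alternating steps +4, +6, +4, +6, …; -5, -1, 5, 9, 15 → 19.
Combining the parts gives [east, 36, 19].

[east, 36, 19]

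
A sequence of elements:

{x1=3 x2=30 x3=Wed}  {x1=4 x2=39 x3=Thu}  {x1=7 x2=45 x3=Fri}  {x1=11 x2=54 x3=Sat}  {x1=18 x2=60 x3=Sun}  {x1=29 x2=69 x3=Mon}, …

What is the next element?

{x1=47 x2=75 x3=Tue}

X1: each term is the sum of the two before it; 3, 4, 7, 11, 18, 29 → 47.
For the x2, alternating steps +9, +6, +9, +6, …: 30, 39, 45, 54, 60, 69 → 75.
X3 goes Wed, Thu, Fri, Sat, Sun, Mon → Tue (runs through the weekdays Mon→Sun).
Putting it together: {x1=47 x2=75 x3=Tue}.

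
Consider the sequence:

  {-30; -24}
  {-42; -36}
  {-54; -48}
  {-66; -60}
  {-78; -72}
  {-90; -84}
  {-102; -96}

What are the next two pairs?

First part: −12 each step; -30, -42, -54, -66, -78, -90, -102 → -114 → -126.
Second part: always 6 more than the first part; -24, -36, -48, -60, -72, -84, -96 → -108 → -120.
Putting the parts together: {-114; -108} and then {-126; -120}.

{-114; -108}, {-126; -120}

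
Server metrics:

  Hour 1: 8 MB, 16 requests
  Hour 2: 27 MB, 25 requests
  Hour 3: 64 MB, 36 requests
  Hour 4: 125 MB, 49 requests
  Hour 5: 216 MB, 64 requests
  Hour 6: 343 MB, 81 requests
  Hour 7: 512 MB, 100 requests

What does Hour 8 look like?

729 MB, 121 requests

For the MB, perfect cubes: 2³, 3³, 4³, …: 8, 27, 64, 125, 216, 343, 512 → 729.
Requests: perfect squares: 4², 5², 6², …, so 16, 25, 36, 49, 64, 81, 100 → 121.
Combining the parts gives 729 MB, 121 requests.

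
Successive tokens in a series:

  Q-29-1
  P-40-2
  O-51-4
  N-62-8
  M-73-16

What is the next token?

L-84-32

Letter: Q, P, O, N, M → L (letters move back 1 place in the alphabet).
Second component: +11 each step, so 29, 40, 51, 62, 73 → 84.
Third component — ×2 each step: 1, 2, 4, 8, 16 → 32.
So the next token is L-84-32.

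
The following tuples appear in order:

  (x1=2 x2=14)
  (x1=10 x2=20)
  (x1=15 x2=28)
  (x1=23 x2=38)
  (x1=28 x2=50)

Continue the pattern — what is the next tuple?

(x1=36 x2=64)

X1 — alternating steps +8, +5, +8, +5, …: 2, 10, 15, 23, 28 → 36.
For the x2, differences are 6, 8, 10, … (increasing by 2 each time): 14, 20, 28, 38, 50 → 64.
Combining the parts gives (x1=36 x2=64).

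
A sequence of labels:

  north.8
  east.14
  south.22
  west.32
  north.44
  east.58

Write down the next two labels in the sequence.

south.74 then west.92

Direction goes north, east, south, west, north, east → south → west (repeats north → east → south → west).
Second component goes 8, 14, 22, 32, 44, 58 → 74 → 92 (differences are 6, 8, 10, … (increasing by 2 each time)).
So the next two labels are south.74 and west.92.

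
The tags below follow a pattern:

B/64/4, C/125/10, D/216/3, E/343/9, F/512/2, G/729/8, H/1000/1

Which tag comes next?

Letter — letters move forward 1 place in the alphabet: B, C, D, E, F, G, H → I.
Second component: perfect cubes: 4³, 5³, 6³, …, so 64, 125, 216, 343, 512, 729, 1000 → 1331.
Third component: alternating steps +6, −7, +6, −7, …; 4, 10, 3, 9, 2, 8, 1 → 7.
So the next tag is I/1331/7.

I/1331/7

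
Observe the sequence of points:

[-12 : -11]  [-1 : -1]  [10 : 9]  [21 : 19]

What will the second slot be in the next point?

Second slot: +10 each step, so -11, -1, 9, 19 → 29.

29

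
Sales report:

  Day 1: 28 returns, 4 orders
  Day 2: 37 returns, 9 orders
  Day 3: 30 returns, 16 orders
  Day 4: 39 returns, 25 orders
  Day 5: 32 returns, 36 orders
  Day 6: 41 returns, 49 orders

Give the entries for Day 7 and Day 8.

Returns — alternating steps +9, −7, +9, −7, …: 28, 37, 30, 39, 32, 41 → 34 → 43.
Orders — perfect squares: 2², 3², 4², …: 4, 9, 16, 25, 36, 49 → 64 → 81.
Putting the parts together: 34 returns, 64 orders and then 43 returns, 81 orders.

34 returns, 64 orders; 43 returns, 81 orders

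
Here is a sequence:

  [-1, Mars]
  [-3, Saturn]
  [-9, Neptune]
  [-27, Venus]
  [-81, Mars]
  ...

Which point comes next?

[-243, Saturn]

First value: ×3 each step; -1, -3, -9, -27, -81 → -243.
For the planet, repeats Mars → Saturn → Neptune → Venus: Mars, Saturn, Neptune, Venus, Mars → Saturn.
Combining the parts gives [-243, Saturn].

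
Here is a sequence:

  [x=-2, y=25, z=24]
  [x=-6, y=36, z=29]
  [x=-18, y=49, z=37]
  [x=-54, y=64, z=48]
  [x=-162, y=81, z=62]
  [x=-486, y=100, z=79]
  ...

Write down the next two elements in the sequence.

X goes -2, -6, -18, -54, -162, -486 → -1458 → -4374 (×3 each step).
Y: perfect squares: 5², 6², 7², …, so 25, 36, 49, 64, 81, 100 → 121 → 144.
Z: differences are 5, 8, 11, … (increasing by 3 each time), so 24, 29, 37, 48, 62, 79 → 99 → 122.
So the next two elements are [x=-1458, y=121, z=99] and [x=-4374, y=144, z=122].

[x=-1458, y=121, z=99], [x=-4374, y=144, z=122]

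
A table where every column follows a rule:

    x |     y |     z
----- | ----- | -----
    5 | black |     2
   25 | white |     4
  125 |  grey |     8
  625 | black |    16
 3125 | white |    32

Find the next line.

15625  grey  64

Column x — ×5 each step: 5, 25, 125, 625, 3125 → 15625.
Column y goes black, white, grey, black, white → grey (repeats black → white → grey).
Column z — ×2 each step: 2, 4, 8, 16, 32 → 64.
Putting it together: 15625  grey  64.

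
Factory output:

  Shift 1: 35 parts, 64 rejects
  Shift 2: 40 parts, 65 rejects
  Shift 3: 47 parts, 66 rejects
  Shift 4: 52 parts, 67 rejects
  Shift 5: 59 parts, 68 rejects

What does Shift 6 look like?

64 parts, 69 rejects

Parts: alternating steps +5, +7, +5, +7, …; 35, 40, 47, 52, 59 → 64.
Rejects — +1 each step: 64, 65, 66, 67, 68 → 69.
Putting it together: 64 parts, 69 rejects.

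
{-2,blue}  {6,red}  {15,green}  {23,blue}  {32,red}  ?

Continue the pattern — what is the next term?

{40,green}

First entry: alternating steps +8, +9, +8, +9, …, so -2, 6, 15, 23, 32 → 40.
Colour: repeats blue → red → green, so blue, red, green, blue, red → green.
Combining the parts gives {40,green}.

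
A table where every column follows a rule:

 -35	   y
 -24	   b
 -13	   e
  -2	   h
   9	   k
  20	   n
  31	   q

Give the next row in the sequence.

For the first component, +11 each step: -35, -24, -13, -2, 9, 20, 31 → 42.
Letter — letters move forward 3 places in the alphabet, wrapping Z→A: y, b, e, h, k, n, q → t.
Putting it together: 42  t.

42  t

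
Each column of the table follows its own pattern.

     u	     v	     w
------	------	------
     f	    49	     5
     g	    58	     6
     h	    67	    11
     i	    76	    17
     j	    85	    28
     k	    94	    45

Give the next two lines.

Column u: f, g, h, i, j, k → l → m (letters move forward 1 place in the alphabet).
For the column v, +9 each step: 49, 58, 67, 76, 85, 94 → 103 → 112.
Column w — each term is the sum of the two before it: 5, 6, 11, 17, 28, 45 → 73 → 118.
So the next two lines are l  103  73 and m  112  118.

l  103  73; m  112  118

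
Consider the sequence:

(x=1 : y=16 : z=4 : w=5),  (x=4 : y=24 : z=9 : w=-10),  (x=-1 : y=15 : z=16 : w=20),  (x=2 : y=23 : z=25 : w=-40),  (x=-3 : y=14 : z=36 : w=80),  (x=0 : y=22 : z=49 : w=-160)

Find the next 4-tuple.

(x=-5 : y=13 : z=64 : w=320)

For the x, alternating steps +3, −5, +3, −5, …: 1, 4, -1, 2, -3, 0 → -5.
Y: alternating steps +8, −9, +8, −9, …, so 16, 24, 15, 23, 14, 22 → 13.
Z: perfect squares: 2², 3², 4², …; 4, 9, 16, 25, 36, 49 → 64.
W goes 5, -10, 20, -40, 80, -160 → 320 (×(-2) each step).
Putting it together: (x=-5 : y=13 : z=64 : w=320).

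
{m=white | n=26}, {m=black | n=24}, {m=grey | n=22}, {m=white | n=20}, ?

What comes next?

M: repeats white → black → grey, so white, black, grey, white → black.
N: 26, 24, 22, 20 → 18 (−2 each step).
Putting it together: {m=black | n=18}.

{m=black | n=18}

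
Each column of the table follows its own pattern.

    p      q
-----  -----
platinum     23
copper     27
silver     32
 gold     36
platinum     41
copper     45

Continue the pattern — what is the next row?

For the column p, repeats platinum → copper → silver → gold: platinum, copper, silver, gold, platinum, copper → silver.
Column q: 23, 27, 32, 36, 41, 45 → 50 (alternating steps +4, +5, +4, +5, …).
Putting it together: silver  50.

silver  50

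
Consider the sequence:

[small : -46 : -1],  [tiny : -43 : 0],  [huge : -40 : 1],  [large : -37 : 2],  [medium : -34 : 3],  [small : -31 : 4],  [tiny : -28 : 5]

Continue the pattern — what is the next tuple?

Size: repeats small → tiny → huge → large → medium; small, tiny, huge, large, medium, small, tiny → huge.
For the second entry, +3 each step: -46, -43, -40, -37, -34, -31, -28 → -25.
Third entry: +1 each step; -1, 0, 1, 2, 3, 4, 5 → 6.
So the next tuple is [huge : -25 : 6].

[huge : -25 : 6]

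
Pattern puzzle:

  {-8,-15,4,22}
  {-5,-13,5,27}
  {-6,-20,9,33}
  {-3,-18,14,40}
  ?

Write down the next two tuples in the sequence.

{-4,-25,23,48}, {-1,-23,37,57}

First coordinate: alternating steps +3, −1, +3, −1, …; -8, -5, -6, -3 → -4 → -1.
For the second coordinate, alternating steps +2, −7, +2, −7, …: -15, -13, -20, -18 → -25 → -23.
Third coordinate goes 4, 5, 9, 14 → 23 → 37 (each term is the sum of the two before it).
Fourth coordinate goes 22, 27, 33, 40 → 48 → 57 (differences are 5, 6, 7, … (increasing by 1 each time)).
So the next two tuples are {-4,-25,23,48} and {-1,-23,37,57}.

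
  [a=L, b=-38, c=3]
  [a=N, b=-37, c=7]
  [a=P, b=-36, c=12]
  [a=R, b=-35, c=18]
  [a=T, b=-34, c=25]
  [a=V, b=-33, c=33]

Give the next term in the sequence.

A goes L, N, P, R, T, V → X (letters move forward 2 places in the alphabet).
B — +1 each step: -38, -37, -36, -35, -34, -33 → -32.
C — differences are 4, 5, 6, … (increasing by 1 each time): 3, 7, 12, 18, 25, 33 → 42.
Putting it together: [a=X, b=-32, c=42].

[a=X, b=-32, c=42]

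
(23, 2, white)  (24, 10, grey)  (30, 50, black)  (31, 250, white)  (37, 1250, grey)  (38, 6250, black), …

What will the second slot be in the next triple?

31250

Second slot goes 2, 10, 50, 250, 1250, 6250 → 31250 (×5 each step).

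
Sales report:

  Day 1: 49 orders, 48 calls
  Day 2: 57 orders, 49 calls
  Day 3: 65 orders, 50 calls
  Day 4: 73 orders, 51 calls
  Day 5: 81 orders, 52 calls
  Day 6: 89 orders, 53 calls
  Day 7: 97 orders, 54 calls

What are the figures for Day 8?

105 orders, 55 calls

Orders: +8 each step, so 49, 57, 65, 73, 81, 89, 97 → 105.
Calls: +1 each step; 48, 49, 50, 51, 52, 53, 54 → 55.
Putting it together: 105 orders, 55 calls.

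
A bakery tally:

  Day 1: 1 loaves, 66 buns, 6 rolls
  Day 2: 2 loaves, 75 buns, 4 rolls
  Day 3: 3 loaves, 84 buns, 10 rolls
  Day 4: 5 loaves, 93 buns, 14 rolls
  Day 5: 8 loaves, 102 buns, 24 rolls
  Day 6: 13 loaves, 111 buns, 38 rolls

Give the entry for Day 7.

21 loaves, 120 buns, 62 rolls

Loaves goes 1, 2, 3, 5, 8, 13 → 21 (each term is the sum of the two before it).
Buns: 66, 75, 84, 93, 102, 111 → 120 (+9 each step).
For the rolls, each term is the sum of the two before it: 6, 4, 10, 14, 24, 38 → 62.
Putting it together: 21 loaves, 120 buns, 62 rolls.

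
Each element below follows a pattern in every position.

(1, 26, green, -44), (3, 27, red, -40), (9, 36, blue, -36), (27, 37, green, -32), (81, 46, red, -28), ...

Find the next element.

(243, 47, blue, -24)

First slot: ×3 each step, so 1, 3, 9, 27, 81 → 243.
Second slot — alternating steps +1, +9, +1, +9, …: 26, 27, 36, 37, 46 → 47.
Colour — repeats green → red → blue: green, red, blue, green, red → blue.
Fourth slot goes -44, -40, -36, -32, -28 → -24 (+4 each step).
Combining the parts gives (243, 47, blue, -24).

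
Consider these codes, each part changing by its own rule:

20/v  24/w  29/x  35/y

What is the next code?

First component: differences are 4, 5, 6, … (increasing by 1 each time), so 20, 24, 29, 35 → 42.
Letter: letters move forward 1 place in the alphabet; v, w, x, y → z.
Combining the parts gives 42/z.

42/z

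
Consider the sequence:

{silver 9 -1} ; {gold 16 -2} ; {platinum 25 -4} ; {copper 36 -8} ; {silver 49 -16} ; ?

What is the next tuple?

Metal — repeats silver → gold → platinum → copper: silver, gold, platinum, copper, silver → gold.
Second part — perfect squares: 3², 4², 5², …: 9, 16, 25, 36, 49 → 64.
Third part: ×2 each step; -1, -2, -4, -8, -16 → -32.
So the next tuple is {gold 64 -32}.

{gold 64 -32}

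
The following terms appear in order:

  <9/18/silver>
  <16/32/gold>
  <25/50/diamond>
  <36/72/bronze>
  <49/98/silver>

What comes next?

<64/128/gold>

First component: 9, 16, 25, 36, 49 → 64 (perfect squares: 3², 4², 5², …).
Second component: 18, 32, 50, 72, 98 → 128 (always 2 × the first component).
Rank: repeats silver → gold → diamond → bronze; silver, gold, diamond, bronze, silver → gold.
Putting it together: <64/128/gold>.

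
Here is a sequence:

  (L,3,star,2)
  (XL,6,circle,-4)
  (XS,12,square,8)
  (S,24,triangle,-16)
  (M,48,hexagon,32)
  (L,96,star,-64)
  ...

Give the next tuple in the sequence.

(XL,192,circle,128)

Size — repeats L → XL → XS → S → M: L, XL, XS, S, M, L → XL.
Second value goes 3, 6, 12, 24, 48, 96 → 192 (×2 each step).
Shape: repeats star → circle → square → triangle → hexagon; star, circle, square, triangle, hexagon, star → circle.
Fourth value — ×(-2) each step: 2, -4, 8, -16, 32, -64 → 128.
Combining the parts gives (XL,192,circle,128).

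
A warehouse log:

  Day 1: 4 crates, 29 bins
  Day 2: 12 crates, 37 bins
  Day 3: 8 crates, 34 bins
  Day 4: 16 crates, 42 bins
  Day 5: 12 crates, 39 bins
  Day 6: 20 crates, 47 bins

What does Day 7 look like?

16 crates, 44 bins

Crates — alternating steps +8, −4, +8, −4, …: 4, 12, 8, 16, 12, 20 → 16.
Bins — alternating steps +8, −3, +8, −3, …: 29, 37, 34, 42, 39, 47 → 44.
So the next record is 16 crates, 44 bins.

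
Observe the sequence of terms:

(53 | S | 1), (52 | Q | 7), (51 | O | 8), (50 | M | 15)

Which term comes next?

First slot: −1 each step, so 53, 52, 51, 50 → 49.
Letter: letters move back 2 places in the alphabet, so S, Q, O, M → K.
Third slot: 1, 7, 8, 15 → 23 (each term is the sum of the two before it).
Putting it together: (49 | K | 23).

(49 | K | 23)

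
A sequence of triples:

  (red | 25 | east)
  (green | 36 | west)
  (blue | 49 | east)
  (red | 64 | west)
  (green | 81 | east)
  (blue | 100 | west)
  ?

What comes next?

(red | 121 | east)

For the colour, repeats red → green → blue: red, green, blue, red, green, blue → red.
Second coordinate — perfect squares: 5², 6², 7², …: 25, 36, 49, 64, 81, 100 → 121.
Direction: east, west, east, west, east, west → east (alternates east ↔ west).
Combining the parts gives (red | 121 | east).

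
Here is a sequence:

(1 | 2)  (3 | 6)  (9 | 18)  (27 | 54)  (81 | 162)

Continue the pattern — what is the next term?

(243 | 486)

First coordinate — ×3 each step: 1, 3, 9, 27, 81 → 243.
Second coordinate: 2, 6, 18, 54, 162 → 486 (always 2 × the first coordinate).
Combining the parts gives (243 | 486).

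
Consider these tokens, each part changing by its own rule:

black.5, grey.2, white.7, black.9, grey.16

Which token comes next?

Shade — repeats black → grey → white: black, grey, white, black, grey → white.
Second component — each term is the sum of the two before it: 5, 2, 7, 9, 16 → 25.
So the next token is white.25.

white.25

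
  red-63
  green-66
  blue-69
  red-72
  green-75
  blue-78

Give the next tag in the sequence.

red-81

Colour: repeats red → green → blue; red, green, blue, red, green, blue → red.
Second component: +3 each step; 63, 66, 69, 72, 75, 78 → 81.
Putting it together: red-81.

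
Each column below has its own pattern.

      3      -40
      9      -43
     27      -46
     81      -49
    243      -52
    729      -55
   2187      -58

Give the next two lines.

First component: ×3 each step; 3, 9, 27, 81, 243, 729, 2187 → 6561 → 19683.
Second component: −3 each step, so -40, -43, -46, -49, -52, -55, -58 → -61 → -64.
So the next two lines are 6561  -61 and 19683  -64.

6561  -61; 19683  -64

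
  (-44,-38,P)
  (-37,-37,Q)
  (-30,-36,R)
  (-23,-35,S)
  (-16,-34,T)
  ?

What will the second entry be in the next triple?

-33

First entry — +7 each step: -44, -37, -30, -23, -16 → -9.
Second entry: +1 each step, so -38, -37, -36, -35, -34 → -33.
Letter: letters move forward 1 place in the alphabet; P, Q, R, S, T → U.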